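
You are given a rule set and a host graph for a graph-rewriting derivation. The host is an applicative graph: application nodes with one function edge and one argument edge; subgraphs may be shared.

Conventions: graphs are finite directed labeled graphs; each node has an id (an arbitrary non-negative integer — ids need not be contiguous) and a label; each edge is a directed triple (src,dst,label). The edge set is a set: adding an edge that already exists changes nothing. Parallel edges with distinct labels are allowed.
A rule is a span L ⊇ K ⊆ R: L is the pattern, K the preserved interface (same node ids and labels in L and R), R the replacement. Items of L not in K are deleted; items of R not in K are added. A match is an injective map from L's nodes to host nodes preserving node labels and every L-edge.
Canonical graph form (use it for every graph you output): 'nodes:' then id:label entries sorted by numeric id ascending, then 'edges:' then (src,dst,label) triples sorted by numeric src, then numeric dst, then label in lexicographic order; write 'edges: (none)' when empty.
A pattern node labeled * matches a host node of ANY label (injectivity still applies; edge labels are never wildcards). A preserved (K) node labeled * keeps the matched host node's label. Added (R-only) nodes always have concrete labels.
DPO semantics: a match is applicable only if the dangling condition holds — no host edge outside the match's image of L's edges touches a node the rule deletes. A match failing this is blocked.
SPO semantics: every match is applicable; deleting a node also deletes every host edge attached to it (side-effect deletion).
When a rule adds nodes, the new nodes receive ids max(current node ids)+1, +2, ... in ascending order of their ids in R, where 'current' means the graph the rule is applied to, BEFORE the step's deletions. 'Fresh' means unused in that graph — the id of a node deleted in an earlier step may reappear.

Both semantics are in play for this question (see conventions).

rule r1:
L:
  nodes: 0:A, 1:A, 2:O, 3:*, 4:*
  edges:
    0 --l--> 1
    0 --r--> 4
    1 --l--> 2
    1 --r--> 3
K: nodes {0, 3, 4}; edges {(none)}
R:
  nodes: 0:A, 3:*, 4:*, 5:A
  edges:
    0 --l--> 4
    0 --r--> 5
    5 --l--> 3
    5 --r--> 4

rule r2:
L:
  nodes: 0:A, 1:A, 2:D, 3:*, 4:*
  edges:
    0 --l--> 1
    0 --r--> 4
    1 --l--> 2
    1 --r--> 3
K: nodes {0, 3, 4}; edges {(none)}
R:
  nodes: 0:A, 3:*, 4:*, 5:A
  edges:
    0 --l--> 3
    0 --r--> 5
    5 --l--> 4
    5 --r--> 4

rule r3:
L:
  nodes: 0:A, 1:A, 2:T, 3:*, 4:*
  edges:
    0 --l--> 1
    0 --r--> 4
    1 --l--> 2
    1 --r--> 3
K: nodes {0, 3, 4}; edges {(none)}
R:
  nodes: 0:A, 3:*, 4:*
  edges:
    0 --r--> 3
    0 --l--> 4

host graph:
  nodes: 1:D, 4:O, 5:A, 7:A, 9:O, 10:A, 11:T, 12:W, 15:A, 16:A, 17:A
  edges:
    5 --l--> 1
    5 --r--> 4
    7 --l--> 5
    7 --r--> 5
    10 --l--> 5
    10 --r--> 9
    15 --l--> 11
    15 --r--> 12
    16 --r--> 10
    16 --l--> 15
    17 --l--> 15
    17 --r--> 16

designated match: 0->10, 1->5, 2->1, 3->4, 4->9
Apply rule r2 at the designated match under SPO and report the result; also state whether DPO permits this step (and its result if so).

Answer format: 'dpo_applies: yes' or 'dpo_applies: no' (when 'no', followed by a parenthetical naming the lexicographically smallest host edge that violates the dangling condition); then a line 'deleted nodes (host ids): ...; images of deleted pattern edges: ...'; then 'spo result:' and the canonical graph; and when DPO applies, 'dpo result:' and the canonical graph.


dpo_applies: no
(the rule deletes node 5, which keeps host edge (7,5,l) outside the match image — the dangling condition fails, DPO blocks; SPO proceeds and side-deletes such edges)
deleted nodes (host ids): 1, 5; images of deleted pattern edges: (5,1,l); (5,4,r); (10,5,l); (10,9,r)
spo result:
nodes: 4:O, 7:A, 9:O, 10:A, 11:T, 12:W, 15:A, 16:A, 17:A, 18:A
edges: (10,4,l); (10,18,r); (15,11,l); (15,12,r); (16,10,r); (16,15,l); (17,15,l); (17,16,r); (18,9,l); (18,9,r)


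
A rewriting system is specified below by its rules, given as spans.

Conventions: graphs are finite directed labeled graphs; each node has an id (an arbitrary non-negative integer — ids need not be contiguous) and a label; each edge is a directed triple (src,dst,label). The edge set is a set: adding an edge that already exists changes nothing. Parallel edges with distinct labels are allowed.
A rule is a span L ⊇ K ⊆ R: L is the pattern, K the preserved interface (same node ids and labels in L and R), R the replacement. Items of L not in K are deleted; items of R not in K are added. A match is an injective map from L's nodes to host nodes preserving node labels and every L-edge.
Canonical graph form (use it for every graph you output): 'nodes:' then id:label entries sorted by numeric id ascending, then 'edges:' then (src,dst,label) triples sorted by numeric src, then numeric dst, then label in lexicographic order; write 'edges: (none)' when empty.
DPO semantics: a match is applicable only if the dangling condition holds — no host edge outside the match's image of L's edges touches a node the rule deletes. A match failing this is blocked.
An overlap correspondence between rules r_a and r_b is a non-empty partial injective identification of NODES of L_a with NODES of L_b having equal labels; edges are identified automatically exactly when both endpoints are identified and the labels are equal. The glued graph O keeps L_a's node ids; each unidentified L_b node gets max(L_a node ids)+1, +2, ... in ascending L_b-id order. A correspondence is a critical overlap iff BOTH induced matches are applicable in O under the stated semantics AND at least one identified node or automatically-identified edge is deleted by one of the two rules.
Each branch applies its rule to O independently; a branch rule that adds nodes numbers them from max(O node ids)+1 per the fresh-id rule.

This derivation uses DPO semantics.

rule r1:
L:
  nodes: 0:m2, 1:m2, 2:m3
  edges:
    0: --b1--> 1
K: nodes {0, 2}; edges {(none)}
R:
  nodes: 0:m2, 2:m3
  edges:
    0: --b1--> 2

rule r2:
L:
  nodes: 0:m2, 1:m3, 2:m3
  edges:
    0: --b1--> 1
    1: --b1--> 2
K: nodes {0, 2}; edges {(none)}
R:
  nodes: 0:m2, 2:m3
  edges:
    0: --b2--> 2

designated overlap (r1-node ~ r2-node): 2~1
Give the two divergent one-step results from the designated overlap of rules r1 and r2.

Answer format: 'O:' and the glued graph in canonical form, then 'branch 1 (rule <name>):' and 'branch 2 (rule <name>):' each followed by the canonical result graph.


O:
nodes: 0:m2, 1:m2, 2:m3, 3:m2, 4:m3
edges: (0,1,b1); (2,4,b1); (3,2,b1)
branch 1 (rule r1):
nodes: 0:m2, 2:m3, 3:m2, 4:m3
edges: (0,2,b1); (2,4,b1); (3,2,b1)
branch 2 (rule r2):
nodes: 0:m2, 1:m2, 3:m2, 4:m3
edges: (0,1,b1); (3,4,b2)


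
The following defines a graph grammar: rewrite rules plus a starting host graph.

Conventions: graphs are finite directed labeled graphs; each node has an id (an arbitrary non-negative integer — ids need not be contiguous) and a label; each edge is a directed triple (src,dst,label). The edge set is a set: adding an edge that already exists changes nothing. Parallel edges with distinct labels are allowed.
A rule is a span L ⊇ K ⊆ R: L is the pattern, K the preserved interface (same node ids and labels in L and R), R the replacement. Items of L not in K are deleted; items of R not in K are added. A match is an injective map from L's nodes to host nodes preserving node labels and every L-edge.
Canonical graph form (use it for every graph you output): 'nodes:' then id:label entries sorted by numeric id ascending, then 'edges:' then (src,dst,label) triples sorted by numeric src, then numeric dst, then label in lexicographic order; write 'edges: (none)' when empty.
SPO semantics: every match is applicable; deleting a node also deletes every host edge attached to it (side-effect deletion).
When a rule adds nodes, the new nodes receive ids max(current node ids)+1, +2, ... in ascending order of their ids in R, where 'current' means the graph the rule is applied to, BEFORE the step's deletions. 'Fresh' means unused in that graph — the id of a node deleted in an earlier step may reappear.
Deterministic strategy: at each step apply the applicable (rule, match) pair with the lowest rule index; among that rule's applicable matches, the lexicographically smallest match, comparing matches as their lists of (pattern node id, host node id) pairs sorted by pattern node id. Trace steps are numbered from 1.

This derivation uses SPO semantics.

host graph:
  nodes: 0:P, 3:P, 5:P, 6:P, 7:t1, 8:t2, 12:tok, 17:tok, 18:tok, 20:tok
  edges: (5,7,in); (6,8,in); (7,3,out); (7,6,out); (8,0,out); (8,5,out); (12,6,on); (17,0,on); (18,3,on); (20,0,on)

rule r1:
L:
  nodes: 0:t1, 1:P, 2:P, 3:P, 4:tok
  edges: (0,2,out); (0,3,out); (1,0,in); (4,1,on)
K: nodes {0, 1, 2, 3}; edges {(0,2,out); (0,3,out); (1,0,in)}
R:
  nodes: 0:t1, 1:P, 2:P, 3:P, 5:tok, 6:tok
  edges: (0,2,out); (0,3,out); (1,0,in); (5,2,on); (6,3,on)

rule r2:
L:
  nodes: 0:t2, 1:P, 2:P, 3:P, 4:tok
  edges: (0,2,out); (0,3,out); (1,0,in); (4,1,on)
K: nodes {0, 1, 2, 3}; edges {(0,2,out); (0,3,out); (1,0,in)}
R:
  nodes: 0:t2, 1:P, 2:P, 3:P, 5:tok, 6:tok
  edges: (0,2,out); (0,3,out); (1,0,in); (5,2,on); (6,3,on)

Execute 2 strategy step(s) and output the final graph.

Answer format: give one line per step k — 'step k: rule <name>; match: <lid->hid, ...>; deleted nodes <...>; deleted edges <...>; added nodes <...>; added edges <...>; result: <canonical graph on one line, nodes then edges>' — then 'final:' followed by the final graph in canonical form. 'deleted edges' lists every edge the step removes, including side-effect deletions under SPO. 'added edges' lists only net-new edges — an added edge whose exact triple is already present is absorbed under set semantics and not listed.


step 1: rule r2; match: 0->8, 1->6, 2->0, 3->5, 4->12; deleted nodes 12; deleted edges (12,6,on); added nodes 21, 22; added edges (21,0,on); (22,5,on); result: nodes: 0:P, 3:P, 5:P, 6:P, 7:t1, 8:t2, 17:tok, 18:tok, 20:tok, 21:tok, 22:tok edges: (5,7,in); (6,8,in); (7,3,out); (7,6,out); (8,0,out); (8,5,out); (17,0,on); (18,3,on); (20,0,on); (21,0,on); (22,5,on)
step 2: rule r1; match: 0->7, 1->5, 2->3, 3->6, 4->22; deleted nodes 22; deleted edges (22,5,on); added nodes 23, 24; added edges (23,3,on); (24,6,on); result: nodes: 0:P, 3:P, 5:P, 6:P, 7:t1, 8:t2, 17:tok, 18:tok, 20:tok, 21:tok, 23:tok, 24:tok edges: (5,7,in); (6,8,in); (7,3,out); (7,6,out); (8,0,out); (8,5,out); (17,0,on); (18,3,on); (20,0,on); (21,0,on); (23,3,on); (24,6,on)
final:
nodes: 0:P, 3:P, 5:P, 6:P, 7:t1, 8:t2, 17:tok, 18:tok, 20:tok, 21:tok, 23:tok, 24:tok
edges: (5,7,in); (6,8,in); (7,3,out); (7,6,out); (8,0,out); (8,5,out); (17,0,on); (18,3,on); (20,0,on); (21,0,on); (23,3,on); (24,6,on)


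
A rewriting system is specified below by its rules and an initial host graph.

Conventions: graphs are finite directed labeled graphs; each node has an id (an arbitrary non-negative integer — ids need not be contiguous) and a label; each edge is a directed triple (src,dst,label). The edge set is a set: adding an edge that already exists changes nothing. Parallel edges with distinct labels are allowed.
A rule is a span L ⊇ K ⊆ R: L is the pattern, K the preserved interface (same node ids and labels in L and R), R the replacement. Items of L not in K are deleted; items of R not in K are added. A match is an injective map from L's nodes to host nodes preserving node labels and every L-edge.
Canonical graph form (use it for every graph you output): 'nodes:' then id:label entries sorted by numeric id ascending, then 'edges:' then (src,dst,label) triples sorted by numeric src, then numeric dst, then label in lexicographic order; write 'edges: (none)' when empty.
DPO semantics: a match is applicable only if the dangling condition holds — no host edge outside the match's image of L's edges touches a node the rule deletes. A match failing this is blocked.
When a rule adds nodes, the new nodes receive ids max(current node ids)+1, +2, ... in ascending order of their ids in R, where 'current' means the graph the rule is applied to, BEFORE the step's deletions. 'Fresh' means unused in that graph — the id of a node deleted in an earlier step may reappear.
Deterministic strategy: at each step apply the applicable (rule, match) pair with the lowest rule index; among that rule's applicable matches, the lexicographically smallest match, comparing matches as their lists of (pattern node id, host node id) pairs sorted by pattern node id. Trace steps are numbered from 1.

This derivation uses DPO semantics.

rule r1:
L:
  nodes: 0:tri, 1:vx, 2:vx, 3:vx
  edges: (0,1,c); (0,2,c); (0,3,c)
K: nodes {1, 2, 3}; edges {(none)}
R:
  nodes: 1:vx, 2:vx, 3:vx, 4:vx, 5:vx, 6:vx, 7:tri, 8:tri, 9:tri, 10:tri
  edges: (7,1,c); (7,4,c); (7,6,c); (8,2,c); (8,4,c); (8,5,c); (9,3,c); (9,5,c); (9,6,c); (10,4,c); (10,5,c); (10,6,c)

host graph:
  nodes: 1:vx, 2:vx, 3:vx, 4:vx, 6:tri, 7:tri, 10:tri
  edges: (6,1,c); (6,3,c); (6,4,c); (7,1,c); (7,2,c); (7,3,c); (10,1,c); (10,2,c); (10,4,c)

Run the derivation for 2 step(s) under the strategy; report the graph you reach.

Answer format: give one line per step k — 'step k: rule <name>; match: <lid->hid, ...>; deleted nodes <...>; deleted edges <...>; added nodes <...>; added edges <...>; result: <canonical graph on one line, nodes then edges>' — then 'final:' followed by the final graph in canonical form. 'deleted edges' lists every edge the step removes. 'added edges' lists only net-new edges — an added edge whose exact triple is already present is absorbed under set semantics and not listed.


step 1: rule r1; match: 0->6, 1->1, 2->3, 3->4; deleted nodes 6; deleted edges (6,1,c); (6,3,c); (6,4,c); added nodes 11, 12, 13, 14, 15, 16, 17; added edges (14,1,c); (14,11,c); (14,13,c); (15,3,c); (15,11,c); (15,12,c); (16,4,c); (16,12,c); (16,13,c); (17,11,c); (17,12,c); (17,13,c); result: nodes: 1:vx, 2:vx, 3:vx, 4:vx, 7:tri, 10:tri, 11:vx, 12:vx, 13:vx, 14:tri, 15:tri, 16:tri, 17:tri edges: (7,1,c); (7,2,c); (7,3,c); (10,1,c); (10,2,c); (10,4,c); (14,1,c); (14,11,c); (14,13,c); (15,3,c); (15,11,c); (15,12,c); (16,4,c); (16,12,c); (16,13,c); (17,11,c); (17,12,c); (17,13,c)
step 2: rule r1; match: 0->7, 1->1, 2->2, 3->3; deleted nodes 7; deleted edges (7,1,c); (7,2,c); (7,3,c); added nodes 18, 19, 20, 21, 22, 23, 24; added edges (21,1,c); (21,18,c); (21,20,c); (22,2,c); (22,18,c); (22,19,c); (23,3,c); (23,19,c); (23,20,c); (24,18,c); (24,19,c); (24,20,c); result: nodes: 1:vx, 2:vx, 3:vx, 4:vx, 10:tri, 11:vx, 12:vx, 13:vx, 14:tri, 15:tri, 16:tri, 17:tri, 18:vx, 19:vx, 20:vx, 21:tri, 22:tri, 23:tri, 24:tri edges: (10,1,c); (10,2,c); (10,4,c); (14,1,c); (14,11,c); (14,13,c); (15,3,c); (15,11,c); (15,12,c); (16,4,c); (16,12,c); (16,13,c); (17,11,c); (17,12,c); (17,13,c); (21,1,c); (21,18,c); (21,20,c); (22,2,c); (22,18,c); (22,19,c); (23,3,c); (23,19,c); (23,20,c); (24,18,c); (24,19,c); (24,20,c)
final:
nodes: 1:vx, 2:vx, 3:vx, 4:vx, 10:tri, 11:vx, 12:vx, 13:vx, 14:tri, 15:tri, 16:tri, 17:tri, 18:vx, 19:vx, 20:vx, 21:tri, 22:tri, 23:tri, 24:tri
edges: (10,1,c); (10,2,c); (10,4,c); (14,1,c); (14,11,c); (14,13,c); (15,3,c); (15,11,c); (15,12,c); (16,4,c); (16,12,c); (16,13,c); (17,11,c); (17,12,c); (17,13,c); (21,1,c); (21,18,c); (21,20,c); (22,2,c); (22,18,c); (22,19,c); (23,3,c); (23,19,c); (23,20,c); (24,18,c); (24,19,c); (24,20,c)


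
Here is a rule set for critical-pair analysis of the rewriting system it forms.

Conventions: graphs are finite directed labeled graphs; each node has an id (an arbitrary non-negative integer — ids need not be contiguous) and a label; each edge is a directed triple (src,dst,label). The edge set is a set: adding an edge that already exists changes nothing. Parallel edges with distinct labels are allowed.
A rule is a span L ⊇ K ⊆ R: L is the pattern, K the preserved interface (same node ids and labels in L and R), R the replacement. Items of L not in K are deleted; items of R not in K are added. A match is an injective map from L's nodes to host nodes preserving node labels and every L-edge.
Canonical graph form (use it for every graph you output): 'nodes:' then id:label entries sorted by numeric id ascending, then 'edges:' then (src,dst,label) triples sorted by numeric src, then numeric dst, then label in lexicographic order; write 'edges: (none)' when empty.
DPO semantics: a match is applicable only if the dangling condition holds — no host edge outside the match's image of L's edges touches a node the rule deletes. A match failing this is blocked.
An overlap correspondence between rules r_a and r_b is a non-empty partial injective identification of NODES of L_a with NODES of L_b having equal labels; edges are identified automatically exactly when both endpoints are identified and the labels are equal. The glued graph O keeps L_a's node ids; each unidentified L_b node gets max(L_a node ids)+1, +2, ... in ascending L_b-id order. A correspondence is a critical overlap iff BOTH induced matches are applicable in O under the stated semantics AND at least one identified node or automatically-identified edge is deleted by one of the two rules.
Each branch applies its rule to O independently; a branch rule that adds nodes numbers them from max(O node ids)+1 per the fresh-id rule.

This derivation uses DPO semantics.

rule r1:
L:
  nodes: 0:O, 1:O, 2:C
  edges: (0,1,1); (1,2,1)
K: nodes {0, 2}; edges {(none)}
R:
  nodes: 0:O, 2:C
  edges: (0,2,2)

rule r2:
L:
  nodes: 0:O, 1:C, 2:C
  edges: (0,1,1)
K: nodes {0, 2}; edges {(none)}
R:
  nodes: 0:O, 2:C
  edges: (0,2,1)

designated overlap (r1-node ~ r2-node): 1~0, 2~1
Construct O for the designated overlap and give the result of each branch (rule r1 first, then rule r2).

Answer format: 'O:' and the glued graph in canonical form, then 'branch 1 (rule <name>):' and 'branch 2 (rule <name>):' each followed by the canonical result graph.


O:
nodes: 0:O, 1:O, 2:C, 3:C
edges: (0,1,1); (1,2,1)
branch 1 (rule r1):
nodes: 0:O, 2:C, 3:C
edges: (0,2,2)
branch 2 (rule r2):
nodes: 0:O, 1:O, 3:C
edges: (0,1,1); (1,3,1)


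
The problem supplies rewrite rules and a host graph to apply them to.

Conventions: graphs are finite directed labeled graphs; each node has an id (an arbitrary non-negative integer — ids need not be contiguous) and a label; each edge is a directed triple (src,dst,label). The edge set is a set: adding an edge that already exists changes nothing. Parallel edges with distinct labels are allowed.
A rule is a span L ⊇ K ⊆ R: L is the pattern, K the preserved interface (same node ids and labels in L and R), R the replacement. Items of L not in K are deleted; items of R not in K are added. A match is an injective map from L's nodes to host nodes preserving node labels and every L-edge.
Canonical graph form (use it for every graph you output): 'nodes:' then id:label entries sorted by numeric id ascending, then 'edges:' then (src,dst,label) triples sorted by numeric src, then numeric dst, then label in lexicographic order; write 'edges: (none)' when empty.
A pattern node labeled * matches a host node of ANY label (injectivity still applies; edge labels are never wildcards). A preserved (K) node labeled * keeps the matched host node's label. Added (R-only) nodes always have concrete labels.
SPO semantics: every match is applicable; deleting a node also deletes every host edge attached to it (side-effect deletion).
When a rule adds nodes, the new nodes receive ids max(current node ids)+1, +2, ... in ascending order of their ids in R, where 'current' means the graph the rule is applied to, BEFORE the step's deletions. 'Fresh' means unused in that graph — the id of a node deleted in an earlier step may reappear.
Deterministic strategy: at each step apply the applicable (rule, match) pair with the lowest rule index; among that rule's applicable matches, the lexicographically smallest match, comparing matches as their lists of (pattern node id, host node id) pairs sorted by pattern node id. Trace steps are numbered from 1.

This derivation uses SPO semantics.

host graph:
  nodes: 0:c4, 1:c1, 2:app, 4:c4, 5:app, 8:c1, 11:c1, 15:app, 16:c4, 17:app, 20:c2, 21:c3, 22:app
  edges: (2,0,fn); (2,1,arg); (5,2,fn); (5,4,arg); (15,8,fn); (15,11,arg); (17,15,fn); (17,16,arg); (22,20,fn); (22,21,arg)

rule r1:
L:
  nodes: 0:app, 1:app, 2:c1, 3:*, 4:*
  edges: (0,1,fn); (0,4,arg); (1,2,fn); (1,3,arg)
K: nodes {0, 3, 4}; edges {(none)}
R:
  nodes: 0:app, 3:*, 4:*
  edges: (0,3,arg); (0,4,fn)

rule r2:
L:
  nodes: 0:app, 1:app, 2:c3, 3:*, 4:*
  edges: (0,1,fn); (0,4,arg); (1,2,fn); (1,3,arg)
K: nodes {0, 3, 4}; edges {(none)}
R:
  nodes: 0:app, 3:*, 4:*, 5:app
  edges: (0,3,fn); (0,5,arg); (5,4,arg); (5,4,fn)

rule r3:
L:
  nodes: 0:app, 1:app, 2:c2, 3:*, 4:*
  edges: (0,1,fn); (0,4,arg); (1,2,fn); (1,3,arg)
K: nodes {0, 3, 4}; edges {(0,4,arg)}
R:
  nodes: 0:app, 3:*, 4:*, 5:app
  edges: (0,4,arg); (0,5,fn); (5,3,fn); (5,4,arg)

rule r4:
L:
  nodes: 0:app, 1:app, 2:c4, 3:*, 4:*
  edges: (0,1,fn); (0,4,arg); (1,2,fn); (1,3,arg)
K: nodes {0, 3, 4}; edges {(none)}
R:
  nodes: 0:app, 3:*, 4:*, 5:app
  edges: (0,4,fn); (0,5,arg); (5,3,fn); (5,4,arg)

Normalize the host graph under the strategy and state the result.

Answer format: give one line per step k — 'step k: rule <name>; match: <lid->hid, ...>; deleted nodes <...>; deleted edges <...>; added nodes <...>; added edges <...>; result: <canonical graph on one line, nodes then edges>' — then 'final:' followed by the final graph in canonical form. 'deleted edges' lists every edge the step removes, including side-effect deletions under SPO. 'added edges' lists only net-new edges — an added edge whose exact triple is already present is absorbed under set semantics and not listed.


step 1: rule r1; match: 0->17, 1->15, 2->8, 3->11, 4->16; deleted nodes 8, 15; deleted edges (15,8,fn); (15,11,arg); (17,15,fn); (17,16,arg); added nodes (none); added edges (17,11,arg); (17,16,fn); result: nodes: 0:c4, 1:c1, 2:app, 4:c4, 5:app, 11:c1, 16:c4, 17:app, 20:c2, 21:c3, 22:app edges: (2,0,fn); (2,1,arg); (5,2,fn); (5,4,arg); (17,11,arg); (17,16,fn); (22,20,fn); (22,21,arg)
step 2: rule r4; match: 0->5, 1->2, 2->0, 3->1, 4->4; deleted nodes 0, 2; deleted edges (2,0,fn); (2,1,arg); (5,2,fn); (5,4,arg); added nodes 23; added edges (5,4,fn); (5,23,arg); (23,1,fn); (23,4,arg); result: nodes: 1:c1, 4:c4, 5:app, 11:c1, 16:c4, 17:app, 20:c2, 21:c3, 22:app, 23:app edges: (5,4,fn); (5,23,arg); (17,11,arg); (17,16,fn); (22,20,fn); (22,21,arg); (23,1,fn); (23,4,arg)
final:
nodes: 1:c1, 4:c4, 5:app, 11:c1, 16:c4, 17:app, 20:c2, 21:c3, 22:app, 23:app
edges: (5,4,fn); (5,23,arg); (17,11,arg); (17,16,fn); (22,20,fn); (22,21,arg); (23,1,fn); (23,4,arg)


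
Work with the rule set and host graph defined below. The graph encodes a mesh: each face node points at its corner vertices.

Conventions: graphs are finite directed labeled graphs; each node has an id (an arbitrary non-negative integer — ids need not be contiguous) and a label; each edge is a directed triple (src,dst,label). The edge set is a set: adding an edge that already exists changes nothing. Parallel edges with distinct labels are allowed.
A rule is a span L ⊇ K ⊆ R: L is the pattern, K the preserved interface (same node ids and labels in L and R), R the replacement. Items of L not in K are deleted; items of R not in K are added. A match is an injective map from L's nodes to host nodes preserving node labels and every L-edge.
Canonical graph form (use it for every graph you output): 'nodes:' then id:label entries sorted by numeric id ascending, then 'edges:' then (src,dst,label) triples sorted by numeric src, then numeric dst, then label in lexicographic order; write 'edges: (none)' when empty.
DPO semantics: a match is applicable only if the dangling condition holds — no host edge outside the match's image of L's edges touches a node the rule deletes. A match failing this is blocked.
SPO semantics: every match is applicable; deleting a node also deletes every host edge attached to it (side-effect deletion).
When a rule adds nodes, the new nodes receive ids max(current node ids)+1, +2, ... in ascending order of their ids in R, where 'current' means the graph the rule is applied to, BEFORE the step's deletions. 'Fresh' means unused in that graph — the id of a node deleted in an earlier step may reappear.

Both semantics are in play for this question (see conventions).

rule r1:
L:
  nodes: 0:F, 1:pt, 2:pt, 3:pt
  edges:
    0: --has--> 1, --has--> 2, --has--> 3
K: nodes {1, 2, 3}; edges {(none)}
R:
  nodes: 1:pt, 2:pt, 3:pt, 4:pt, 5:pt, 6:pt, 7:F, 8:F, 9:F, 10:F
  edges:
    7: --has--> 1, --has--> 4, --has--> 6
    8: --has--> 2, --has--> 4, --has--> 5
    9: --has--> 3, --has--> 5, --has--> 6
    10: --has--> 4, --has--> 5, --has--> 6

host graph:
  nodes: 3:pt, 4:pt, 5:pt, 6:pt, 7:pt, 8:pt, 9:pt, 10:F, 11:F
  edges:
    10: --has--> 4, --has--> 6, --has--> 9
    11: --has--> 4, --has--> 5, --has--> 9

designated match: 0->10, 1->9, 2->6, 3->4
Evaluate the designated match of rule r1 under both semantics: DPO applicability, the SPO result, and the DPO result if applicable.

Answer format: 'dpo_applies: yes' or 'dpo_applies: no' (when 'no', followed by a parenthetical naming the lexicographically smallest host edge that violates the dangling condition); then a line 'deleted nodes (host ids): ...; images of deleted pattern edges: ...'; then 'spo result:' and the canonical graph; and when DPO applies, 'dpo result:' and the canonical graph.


dpo_applies: yes
deleted nodes (host ids): 10; images of deleted pattern edges: (10,4,has); (10,6,has); (10,9,has)
spo result:
nodes: 3:pt, 4:pt, 5:pt, 6:pt, 7:pt, 8:pt, 9:pt, 11:F, 12:pt, 13:pt, 14:pt, 15:F, 16:F, 17:F, 18:F
edges: (11,4,has); (11,5,has); (11,9,has); (15,9,has); (15,12,has); (15,14,has); (16,6,has); (16,12,has); (16,13,has); (17,4,has); (17,13,has); (17,14,has); (18,12,has); (18,13,has); (18,14,has)
dpo result:
nodes: 3:pt, 4:pt, 5:pt, 6:pt, 7:pt, 8:pt, 9:pt, 11:F, 12:pt, 13:pt, 14:pt, 15:F, 16:F, 17:F, 18:F
edges: (11,4,has); (11,5,has); (11,9,has); (15,9,has); (15,12,has); (15,14,has); (16,6,has); (16,12,has); (16,13,has); (17,4,has); (17,13,has); (17,14,has); (18,12,has); (18,13,has); (18,14,has)


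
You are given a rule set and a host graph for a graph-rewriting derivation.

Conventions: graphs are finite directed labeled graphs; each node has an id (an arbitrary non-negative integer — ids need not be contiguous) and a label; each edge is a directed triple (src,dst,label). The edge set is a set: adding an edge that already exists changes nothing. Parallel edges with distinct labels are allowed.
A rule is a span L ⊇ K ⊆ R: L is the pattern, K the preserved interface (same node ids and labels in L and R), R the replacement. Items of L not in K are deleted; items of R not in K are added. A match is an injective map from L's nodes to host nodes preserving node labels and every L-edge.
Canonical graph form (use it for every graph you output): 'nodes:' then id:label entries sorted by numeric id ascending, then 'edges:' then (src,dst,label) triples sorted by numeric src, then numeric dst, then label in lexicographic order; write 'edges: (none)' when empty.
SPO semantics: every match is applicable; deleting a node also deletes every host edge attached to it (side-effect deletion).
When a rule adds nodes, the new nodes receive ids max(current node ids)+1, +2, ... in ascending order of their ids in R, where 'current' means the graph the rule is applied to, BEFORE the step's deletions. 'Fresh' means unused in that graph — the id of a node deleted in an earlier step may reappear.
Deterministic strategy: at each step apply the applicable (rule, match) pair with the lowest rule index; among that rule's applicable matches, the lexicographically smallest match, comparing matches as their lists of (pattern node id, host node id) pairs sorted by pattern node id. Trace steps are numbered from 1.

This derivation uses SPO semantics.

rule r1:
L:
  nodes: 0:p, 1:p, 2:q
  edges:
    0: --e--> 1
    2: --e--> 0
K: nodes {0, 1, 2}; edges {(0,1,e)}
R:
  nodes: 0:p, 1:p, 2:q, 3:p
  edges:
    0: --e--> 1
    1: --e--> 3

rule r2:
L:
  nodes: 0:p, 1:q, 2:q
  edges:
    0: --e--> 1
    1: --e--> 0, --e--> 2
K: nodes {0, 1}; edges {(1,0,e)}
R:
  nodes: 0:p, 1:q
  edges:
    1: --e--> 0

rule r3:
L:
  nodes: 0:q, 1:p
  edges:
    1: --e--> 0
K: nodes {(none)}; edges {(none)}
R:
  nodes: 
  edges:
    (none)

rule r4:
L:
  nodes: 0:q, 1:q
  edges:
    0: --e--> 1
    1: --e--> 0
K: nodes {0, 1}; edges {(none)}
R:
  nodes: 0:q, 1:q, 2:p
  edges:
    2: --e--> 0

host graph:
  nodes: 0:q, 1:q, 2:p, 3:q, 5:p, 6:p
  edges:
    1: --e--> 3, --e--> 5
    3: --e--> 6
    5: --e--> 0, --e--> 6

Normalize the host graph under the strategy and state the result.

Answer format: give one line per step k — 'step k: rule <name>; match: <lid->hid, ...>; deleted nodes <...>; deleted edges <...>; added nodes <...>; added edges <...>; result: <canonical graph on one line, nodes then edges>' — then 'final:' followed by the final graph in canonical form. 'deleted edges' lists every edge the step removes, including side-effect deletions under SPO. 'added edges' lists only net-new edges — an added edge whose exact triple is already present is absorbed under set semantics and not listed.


step 1: rule r1; match: 0->5, 1->6, 2->1; deleted nodes (none); deleted edges (1,5,e); added nodes 7; added edges (6,7,e); result: nodes: 0:q, 1:q, 2:p, 3:q, 5:p, 6:p, 7:p edges: (1,3,e); (3,6,e); (5,0,e); (5,6,e); (6,7,e)
step 2: rule r1; match: 0->6, 1->7, 2->3; deleted nodes (none); deleted edges (3,6,e); added nodes 8; added edges (7,8,e); result: nodes: 0:q, 1:q, 2:p, 3:q, 5:p, 6:p, 7:p, 8:p edges: (1,3,e); (5,0,e); (5,6,e); (6,7,e); (7,8,e)
step 3: rule r3; match: 0->0, 1->5; deleted nodes 0, 5; deleted edges (5,0,e); (5,6,e); added nodes (none); added edges (none); result: nodes: 1:q, 2:p, 3:q, 6:p, 7:p, 8:p edges: (1,3,e); (6,7,e); (7,8,e)
final:
nodes: 1:q, 2:p, 3:q, 6:p, 7:p, 8:p
edges: (1,3,e); (6,7,e); (7,8,e)


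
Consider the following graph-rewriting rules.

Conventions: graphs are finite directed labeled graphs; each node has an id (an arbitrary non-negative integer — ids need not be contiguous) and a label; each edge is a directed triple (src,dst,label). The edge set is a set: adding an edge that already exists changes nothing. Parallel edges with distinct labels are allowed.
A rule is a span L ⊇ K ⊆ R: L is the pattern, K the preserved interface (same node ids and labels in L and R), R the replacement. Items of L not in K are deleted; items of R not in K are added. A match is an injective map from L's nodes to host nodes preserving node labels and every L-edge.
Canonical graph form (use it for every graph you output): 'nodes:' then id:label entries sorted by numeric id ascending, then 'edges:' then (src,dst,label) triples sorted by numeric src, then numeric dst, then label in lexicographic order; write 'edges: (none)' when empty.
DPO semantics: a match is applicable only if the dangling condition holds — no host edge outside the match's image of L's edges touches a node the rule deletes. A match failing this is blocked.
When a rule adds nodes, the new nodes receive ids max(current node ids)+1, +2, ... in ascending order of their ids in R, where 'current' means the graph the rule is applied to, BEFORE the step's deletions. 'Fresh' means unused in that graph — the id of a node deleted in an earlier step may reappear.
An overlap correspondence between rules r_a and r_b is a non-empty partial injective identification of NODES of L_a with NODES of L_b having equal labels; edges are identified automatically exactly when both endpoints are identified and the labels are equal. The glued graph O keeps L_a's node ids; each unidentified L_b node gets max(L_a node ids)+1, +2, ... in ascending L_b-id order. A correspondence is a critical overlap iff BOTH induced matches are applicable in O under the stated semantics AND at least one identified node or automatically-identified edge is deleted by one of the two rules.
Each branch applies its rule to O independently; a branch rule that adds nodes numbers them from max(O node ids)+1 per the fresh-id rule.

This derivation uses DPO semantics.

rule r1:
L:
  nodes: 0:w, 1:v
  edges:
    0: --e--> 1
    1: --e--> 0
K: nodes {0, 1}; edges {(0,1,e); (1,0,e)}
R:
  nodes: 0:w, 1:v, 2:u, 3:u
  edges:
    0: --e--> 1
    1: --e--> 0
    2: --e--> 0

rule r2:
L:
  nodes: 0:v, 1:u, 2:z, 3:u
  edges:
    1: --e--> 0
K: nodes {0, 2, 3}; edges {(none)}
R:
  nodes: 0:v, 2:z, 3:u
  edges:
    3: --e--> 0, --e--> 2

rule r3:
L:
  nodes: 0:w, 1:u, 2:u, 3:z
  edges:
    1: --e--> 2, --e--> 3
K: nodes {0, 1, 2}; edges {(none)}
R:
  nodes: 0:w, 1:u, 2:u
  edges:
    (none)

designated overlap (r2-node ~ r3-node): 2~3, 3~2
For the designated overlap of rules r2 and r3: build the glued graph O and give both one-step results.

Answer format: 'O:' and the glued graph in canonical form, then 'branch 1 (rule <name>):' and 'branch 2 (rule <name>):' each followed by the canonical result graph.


O:
nodes: 0:v, 1:u, 2:z, 3:u, 4:w, 5:u
edges: (1,0,e); (5,2,e); (5,3,e)
branch 1 (rule r2):
nodes: 0:v, 2:z, 3:u, 4:w, 5:u
edges: (3,0,e); (3,2,e); (5,2,e); (5,3,e)
branch 2 (rule r3):
nodes: 0:v, 1:u, 3:u, 4:w, 5:u
edges: (1,0,e)


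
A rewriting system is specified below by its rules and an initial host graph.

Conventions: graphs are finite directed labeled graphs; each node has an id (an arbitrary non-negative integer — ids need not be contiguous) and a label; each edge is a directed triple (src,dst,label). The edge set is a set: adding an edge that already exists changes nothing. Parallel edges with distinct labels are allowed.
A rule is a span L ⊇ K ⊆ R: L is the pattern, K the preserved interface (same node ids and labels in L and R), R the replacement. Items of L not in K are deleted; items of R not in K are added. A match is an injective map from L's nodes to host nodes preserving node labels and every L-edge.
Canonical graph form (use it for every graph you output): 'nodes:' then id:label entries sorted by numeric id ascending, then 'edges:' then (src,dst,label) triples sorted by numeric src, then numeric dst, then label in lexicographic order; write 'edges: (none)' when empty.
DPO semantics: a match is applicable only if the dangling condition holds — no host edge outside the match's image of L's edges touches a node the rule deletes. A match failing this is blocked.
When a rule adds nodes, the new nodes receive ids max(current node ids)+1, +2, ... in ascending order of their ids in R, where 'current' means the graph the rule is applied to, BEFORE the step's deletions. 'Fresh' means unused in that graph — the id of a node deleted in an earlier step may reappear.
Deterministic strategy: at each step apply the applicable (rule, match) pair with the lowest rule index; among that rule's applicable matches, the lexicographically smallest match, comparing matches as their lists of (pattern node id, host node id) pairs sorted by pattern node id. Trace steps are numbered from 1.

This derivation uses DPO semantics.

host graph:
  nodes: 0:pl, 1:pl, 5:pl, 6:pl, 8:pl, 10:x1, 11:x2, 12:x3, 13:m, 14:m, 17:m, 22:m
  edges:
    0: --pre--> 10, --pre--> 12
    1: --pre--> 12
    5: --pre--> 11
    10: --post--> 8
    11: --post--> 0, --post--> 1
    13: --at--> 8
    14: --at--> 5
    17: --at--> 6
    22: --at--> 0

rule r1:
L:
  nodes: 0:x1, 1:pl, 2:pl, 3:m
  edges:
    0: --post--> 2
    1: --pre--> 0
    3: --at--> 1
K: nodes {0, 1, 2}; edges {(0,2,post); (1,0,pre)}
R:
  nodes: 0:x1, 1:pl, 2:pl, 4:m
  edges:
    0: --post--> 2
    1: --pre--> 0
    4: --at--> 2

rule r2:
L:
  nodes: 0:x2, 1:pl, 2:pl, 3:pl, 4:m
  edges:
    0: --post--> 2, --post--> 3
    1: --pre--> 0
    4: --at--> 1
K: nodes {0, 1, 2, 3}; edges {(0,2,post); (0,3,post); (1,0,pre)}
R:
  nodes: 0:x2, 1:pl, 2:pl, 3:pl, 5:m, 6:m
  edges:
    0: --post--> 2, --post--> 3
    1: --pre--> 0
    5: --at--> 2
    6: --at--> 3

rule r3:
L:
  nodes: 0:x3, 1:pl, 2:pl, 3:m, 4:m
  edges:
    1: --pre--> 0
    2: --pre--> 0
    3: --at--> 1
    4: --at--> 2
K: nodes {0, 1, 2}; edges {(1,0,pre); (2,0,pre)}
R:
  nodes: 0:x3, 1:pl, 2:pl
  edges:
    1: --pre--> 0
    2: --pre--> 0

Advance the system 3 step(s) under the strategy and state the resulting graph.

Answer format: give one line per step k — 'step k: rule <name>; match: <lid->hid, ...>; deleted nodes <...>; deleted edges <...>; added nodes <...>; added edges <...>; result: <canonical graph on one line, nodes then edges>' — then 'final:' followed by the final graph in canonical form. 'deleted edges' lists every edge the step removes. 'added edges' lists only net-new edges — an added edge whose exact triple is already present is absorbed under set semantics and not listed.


step 1: rule r1; match: 0->10, 1->0, 2->8, 3->22; deleted nodes 22; deleted edges (22,0,at); added nodes 23; added edges (23,8,at); result: nodes: 0:pl, 1:pl, 5:pl, 6:pl, 8:pl, 10:x1, 11:x2, 12:x3, 13:m, 14:m, 17:m, 23:m edges: (0,10,pre); (0,12,pre); (1,12,pre); (5,11,pre); (10,8,post); (11,0,post); (11,1,post); (13,8,at); (14,5,at); (17,6,at); (23,8,at)
step 2: rule r2; match: 0->11, 1->5, 2->0, 3->1, 4->14; deleted nodes 14; deleted edges (14,5,at); added nodes 24, 25; added edges (24,0,at); (25,1,at); result: nodes: 0:pl, 1:pl, 5:pl, 6:pl, 8:pl, 10:x1, 11:x2, 12:x3, 13:m, 17:m, 23:m, 24:m, 25:m edges: (0,10,pre); (0,12,pre); (1,12,pre); (5,11,pre); (10,8,post); (11,0,post); (11,1,post); (13,8,at); (17,6,at); (23,8,at); (24,0,at); (25,1,at)
step 3: rule r1; match: 0->10, 1->0, 2->8, 3->24; deleted nodes 24; deleted edges (24,0,at); added nodes 26; added edges (26,8,at); result: nodes: 0:pl, 1:pl, 5:pl, 6:pl, 8:pl, 10:x1, 11:x2, 12:x3, 13:m, 17:m, 23:m, 25:m, 26:m edges: (0,10,pre); (0,12,pre); (1,12,pre); (5,11,pre); (10,8,post); (11,0,post); (11,1,post); (13,8,at); (17,6,at); (23,8,at); (25,1,at); (26,8,at)
final:
nodes: 0:pl, 1:pl, 5:pl, 6:pl, 8:pl, 10:x1, 11:x2, 12:x3, 13:m, 17:m, 23:m, 25:m, 26:m
edges: (0,10,pre); (0,12,pre); (1,12,pre); (5,11,pre); (10,8,post); (11,0,post); (11,1,post); (13,8,at); (17,6,at); (23,8,at); (25,1,at); (26,8,at)


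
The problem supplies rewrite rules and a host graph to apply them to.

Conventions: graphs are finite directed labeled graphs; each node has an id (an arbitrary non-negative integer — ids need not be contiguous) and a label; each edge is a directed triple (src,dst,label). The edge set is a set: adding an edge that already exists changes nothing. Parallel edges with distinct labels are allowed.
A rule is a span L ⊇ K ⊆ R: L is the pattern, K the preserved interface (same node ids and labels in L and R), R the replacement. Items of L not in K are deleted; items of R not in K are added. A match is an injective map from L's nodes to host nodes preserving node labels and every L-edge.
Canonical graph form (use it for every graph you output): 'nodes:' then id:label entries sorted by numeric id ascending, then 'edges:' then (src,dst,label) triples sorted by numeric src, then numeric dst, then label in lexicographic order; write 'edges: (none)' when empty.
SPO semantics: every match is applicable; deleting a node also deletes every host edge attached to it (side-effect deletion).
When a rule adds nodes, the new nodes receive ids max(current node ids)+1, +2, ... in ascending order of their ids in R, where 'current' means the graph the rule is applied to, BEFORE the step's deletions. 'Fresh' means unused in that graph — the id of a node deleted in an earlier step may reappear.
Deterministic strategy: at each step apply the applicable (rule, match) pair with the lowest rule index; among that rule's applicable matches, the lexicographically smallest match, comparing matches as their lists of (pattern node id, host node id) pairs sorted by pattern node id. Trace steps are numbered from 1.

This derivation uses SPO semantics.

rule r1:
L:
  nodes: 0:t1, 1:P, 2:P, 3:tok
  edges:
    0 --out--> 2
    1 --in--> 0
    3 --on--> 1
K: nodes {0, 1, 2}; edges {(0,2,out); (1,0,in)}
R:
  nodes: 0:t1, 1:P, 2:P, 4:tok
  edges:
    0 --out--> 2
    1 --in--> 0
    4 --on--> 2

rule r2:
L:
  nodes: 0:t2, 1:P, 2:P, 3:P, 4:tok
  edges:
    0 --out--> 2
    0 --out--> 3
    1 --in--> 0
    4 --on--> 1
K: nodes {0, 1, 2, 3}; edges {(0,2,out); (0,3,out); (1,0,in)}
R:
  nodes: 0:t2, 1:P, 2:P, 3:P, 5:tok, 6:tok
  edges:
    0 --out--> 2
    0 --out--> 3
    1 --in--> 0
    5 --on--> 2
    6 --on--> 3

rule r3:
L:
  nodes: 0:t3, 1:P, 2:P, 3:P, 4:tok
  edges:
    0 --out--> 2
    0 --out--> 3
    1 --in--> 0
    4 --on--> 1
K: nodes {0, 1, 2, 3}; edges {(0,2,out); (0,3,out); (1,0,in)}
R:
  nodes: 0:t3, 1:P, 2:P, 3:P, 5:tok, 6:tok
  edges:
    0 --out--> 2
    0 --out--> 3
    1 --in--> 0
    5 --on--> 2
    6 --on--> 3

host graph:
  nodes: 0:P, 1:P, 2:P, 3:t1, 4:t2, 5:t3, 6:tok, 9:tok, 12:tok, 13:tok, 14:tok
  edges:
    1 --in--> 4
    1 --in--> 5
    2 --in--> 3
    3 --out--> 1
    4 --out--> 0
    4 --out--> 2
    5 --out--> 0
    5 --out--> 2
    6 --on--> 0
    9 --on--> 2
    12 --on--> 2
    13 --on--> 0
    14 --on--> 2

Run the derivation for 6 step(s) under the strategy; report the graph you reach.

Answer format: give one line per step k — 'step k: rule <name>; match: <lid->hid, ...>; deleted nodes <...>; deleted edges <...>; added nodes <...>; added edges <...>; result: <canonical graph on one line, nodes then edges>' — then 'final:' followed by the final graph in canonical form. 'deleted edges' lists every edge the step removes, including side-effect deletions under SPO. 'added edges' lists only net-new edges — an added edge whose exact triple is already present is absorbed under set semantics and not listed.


step 1: rule r1; match: 0->3, 1->2, 2->1, 3->9; deleted nodes 9; deleted edges (9,2,on); added nodes 15; added edges (15,1,on); result: nodes: 0:P, 1:P, 2:P, 3:t1, 4:t2, 5:t3, 6:tok, 12:tok, 13:tok, 14:tok, 15:tok edges: (1,4,in); (1,5,in); (2,3,in); (3,1,out); (4,0,out); (4,2,out); (5,0,out); (5,2,out); (6,0,on); (12,2,on); (13,0,on); (14,2,on); (15,1,on)
step 2: rule r1; match: 0->3, 1->2, 2->1, 3->12; deleted nodes 12; deleted edges (12,2,on); added nodes 16; added edges (16,1,on); result: nodes: 0:P, 1:P, 2:P, 3:t1, 4:t2, 5:t3, 6:tok, 13:tok, 14:tok, 15:tok, 16:tok edges: (1,4,in); (1,5,in); (2,3,in); (3,1,out); (4,0,out); (4,2,out); (5,0,out); (5,2,out); (6,0,on); (13,0,on); (14,2,on); (15,1,on); (16,1,on)
step 3: rule r1; match: 0->3, 1->2, 2->1, 3->14; deleted nodes 14; deleted edges (14,2,on); added nodes 17; added edges (17,1,on); result: nodes: 0:P, 1:P, 2:P, 3:t1, 4:t2, 5:t3, 6:tok, 13:tok, 15:tok, 16:tok, 17:tok edges: (1,4,in); (1,5,in); (2,3,in); (3,1,out); (4,0,out); (4,2,out); (5,0,out); (5,2,out); (6,0,on); (13,0,on); (15,1,on); (16,1,on); (17,1,on)
step 4: rule r2; match: 0->4, 1->1, 2->0, 3->2, 4->15; deleted nodes 15; deleted edges (15,1,on); added nodes 18, 19; added edges (18,0,on); (19,2,on); result: nodes: 0:P, 1:P, 2:P, 3:t1, 4:t2, 5:t3, 6:tok, 13:tok, 16:tok, 17:tok, 18:tok, 19:tok edges: (1,4,in); (1,5,in); (2,3,in); (3,1,out); (4,0,out); (4,2,out); (5,0,out); (5,2,out); (6,0,on); (13,0,on); (16,1,on); (17,1,on); (18,0,on); (19,2,on)
step 5: rule r1; match: 0->3, 1->2, 2->1, 3->19; deleted nodes 19; deleted edges (19,2,on); added nodes 20; added edges (20,1,on); result: nodes: 0:P, 1:P, 2:P, 3:t1, 4:t2, 5:t3, 6:tok, 13:tok, 16:tok, 17:tok, 18:tok, 20:tok edges: (1,4,in); (1,5,in); (2,3,in); (3,1,out); (4,0,out); (4,2,out); (5,0,out); (5,2,out); (6,0,on); (13,0,on); (16,1,on); (17,1,on); (18,0,on); (20,1,on)
step 6: rule r2; match: 0->4, 1->1, 2->0, 3->2, 4->16; deleted nodes 16; deleted edges (16,1,on); added nodes 21, 22; added edges (21,0,on); (22,2,on); result: nodes: 0:P, 1:P, 2:P, 3:t1, 4:t2, 5:t3, 6:tok, 13:tok, 17:tok, 18:tok, 20:tok, 21:tok, 22:tok edges: (1,4,in); (1,5,in); (2,3,in); (3,1,out); (4,0,out); (4,2,out); (5,0,out); (5,2,out); (6,0,on); (13,0,on); (17,1,on); (18,0,on); (20,1,on); (21,0,on); (22,2,on)
final:
nodes: 0:P, 1:P, 2:P, 3:t1, 4:t2, 5:t3, 6:tok, 13:tok, 17:tok, 18:tok, 20:tok, 21:tok, 22:tok
edges: (1,4,in); (1,5,in); (2,3,in); (3,1,out); (4,0,out); (4,2,out); (5,0,out); (5,2,out); (6,0,on); (13,0,on); (17,1,on); (18,0,on); (20,1,on); (21,0,on); (22,2,on)
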